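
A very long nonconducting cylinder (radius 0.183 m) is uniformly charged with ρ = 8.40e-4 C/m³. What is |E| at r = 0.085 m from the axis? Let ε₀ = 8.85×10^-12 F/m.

Coaxial Gaussian cylinder, radius r = 0.085 m, length L (r < R).
Enclosed charge per unit length: λ_enc = ρ·πr² = (8.40×10^-4)π(0.085)² = 1.907×10^-5 C/m.
By Gauss's law (flux through the curved wall only), E·2πrL = λ_enc L/ε₀.
E = |λ_enc|/(2πε₀r) = (1.907×10^-5)/(2π·8.85×10^-12·0.085) = 4.03e6 N/C.

E = 4.03e6 N/C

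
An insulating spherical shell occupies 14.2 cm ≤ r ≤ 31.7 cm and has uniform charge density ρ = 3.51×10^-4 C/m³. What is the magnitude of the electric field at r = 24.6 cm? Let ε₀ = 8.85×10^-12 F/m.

E = 2.63×10^6 V/m

By spherical symmetry E is radial; choose a Gaussian sphere of radius r = 24.6 cm (within the shell material, 14.2 cm < r < 31.7 cm).
Only the shell between 14.2 cm and r is enclosed: Q_enc = ρ·(4π/3)(r³ − a³) = (3.51×10^-4)·(4π/3)·((0.246)³ − (0.142)³) = 1.768e-5 C.
Since E is radial and uniform over the Gaussian sphere, Φ = E·4πr² = Q_enc/ε₀.
E = |Q_enc|/(4πε₀r²) = (1.768×10^-5)/(4π·8.85×10^-12·(0.246)²) = 2.63×10^6 N/C.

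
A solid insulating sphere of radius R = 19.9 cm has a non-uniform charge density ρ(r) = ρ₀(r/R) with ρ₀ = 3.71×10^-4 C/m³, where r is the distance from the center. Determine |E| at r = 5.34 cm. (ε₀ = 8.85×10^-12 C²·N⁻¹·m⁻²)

Use a concentric Gaussian sphere at r = 5.34 cm (r < R).
Integrate the density: Q_enc = 4π ∫₀^r ρ₀(r'/R)^1 r'² dr' = 4πρ₀ r^4/(4·R) = 4.763e-8 C.
Since E is radial and uniform over the Gaussian sphere, Φ = E·4πr² = Q_enc/ε₀.
E = |Q_enc|/(4πε₀r²) = (4.763×10^-8)/(4π·8.85×10^-12·(0.0534)²) = 1.50×10^5 N/C.

E = 1.50×10^5 N/C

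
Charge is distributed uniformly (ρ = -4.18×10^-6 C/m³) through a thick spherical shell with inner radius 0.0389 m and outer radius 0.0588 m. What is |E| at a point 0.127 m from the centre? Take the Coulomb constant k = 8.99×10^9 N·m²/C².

Symmetry ⇒ E = E(r) r̂. Gaussian sphere of radius r = 0.127 m (r > 0.0588 m, enclosing the whole shell).
Q_enc = ρ·(4π/3)(b³ − a³) = (-4.18×10^-6)·(4π/3)·((0.0588)³ − (0.0389)³) = -2.529×10^-9 C.
By Gauss's law, ∮E·dA = E·4πr² = Q_enc/ε₀.
E = k|Q_enc|/r² = (8.99×10^9)(2.529×10^-9)/(0.127)² = 1.41e3 N/C.

E ≈ 1.41×10^3 V/m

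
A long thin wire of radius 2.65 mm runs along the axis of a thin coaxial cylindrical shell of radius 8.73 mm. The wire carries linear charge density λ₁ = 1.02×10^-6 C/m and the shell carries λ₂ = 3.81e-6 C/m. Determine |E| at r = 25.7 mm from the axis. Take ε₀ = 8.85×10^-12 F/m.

Take a coaxial cylindrical Gaussian surface of radius r = 25.7 mm and length L (r > 8.73 mm, enclosing both).
λ_enc = λ₁ + λ₂ = (1.02e-6) + (3.81e-6) = 4.83×10^-6 C/m.
Applying ∮E·dA = Q_enc/ε₀ with the end caps contributing no flux:
E = |λ_enc|/(2πε₀r) = (4.83×10^-6)/(2π·8.85×10^-12·0.0257) = 3.38e6 N/C.

|E| = 3.38e6 N/C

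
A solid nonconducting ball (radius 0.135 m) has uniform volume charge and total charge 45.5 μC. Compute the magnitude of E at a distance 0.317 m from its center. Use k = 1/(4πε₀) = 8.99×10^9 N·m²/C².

Take a concentric spherical Gaussian surface of radius r = 0.317 m (r > R, so the entire charge is enclosed).
Q_enc = 45.5 μC = 4.55e-5 C.
By Gauss's law, ∮E·dA = E·4πr² = Q_enc/ε₀.
E = k|Q_enc|/r² = (8.99×10^9)(4.55×10^-5)/(0.317)² = 4.07×10^6 N/C.

4.07×10^6 N/C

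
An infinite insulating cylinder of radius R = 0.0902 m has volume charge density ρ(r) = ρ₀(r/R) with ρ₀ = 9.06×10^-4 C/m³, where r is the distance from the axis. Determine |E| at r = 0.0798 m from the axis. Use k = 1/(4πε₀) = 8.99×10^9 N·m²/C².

Coaxial Gaussian cylinder, radius r = 0.0798 m, length L (r < R).
λ_enc = ∫₀^r ρ(r')·2πr' dr' = (2πρ₀/R)·r^3/3 = 1.069e-5 C/m.
Gauss's law: E·2πrL = λ_enc L/ε₀.
E = 2k|λ_enc|/r = 2(8.99×10^9)(1.069e-5)/(0.0798) = 2.41×10^6 N/C.

|E| ≈ 2.41e6 V/m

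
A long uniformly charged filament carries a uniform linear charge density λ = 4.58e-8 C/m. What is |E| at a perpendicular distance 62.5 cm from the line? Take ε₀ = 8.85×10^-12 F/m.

|E| ≈ 1.32×10^3 N/C

Choose a coaxial cylinder of radius r = 62.5 cm (arbitrary length L) as the Gaussian surface.
Q_enc = λL, so λ_enc = 4.58e-8 C/m.
Applying ∮E·dA = Q_enc/ε₀ with the end caps contributing no flux:
E = |λ_enc|/(2πε₀r) = (4.58e-8)/(2π·8.85×10^-12·0.625) = 1.32×10^3 N/C.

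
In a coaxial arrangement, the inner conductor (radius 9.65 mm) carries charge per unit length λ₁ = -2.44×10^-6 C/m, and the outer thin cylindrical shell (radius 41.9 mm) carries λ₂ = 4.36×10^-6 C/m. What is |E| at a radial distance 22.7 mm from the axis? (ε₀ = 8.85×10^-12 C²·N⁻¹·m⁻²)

E = 1.93e6 V/m

Choose a coaxial cylinder of radius r = 22.7 mm (arbitrary length L) as the Gaussian surface (between the conductors, 9.65 mm < r < 41.9 mm).
The shell at 41.9 mm lies outside the Gaussian surface, so λ_enc = λ₁ = -2.44×10^-6 C/m.
Applying ∮E·dA = Q_enc/ε₀ with the end caps contributing no flux:
E = |λ_enc|/(2πε₀r) = (2.44e-6)/(2π·8.85×10^-12·0.0227) = 1.93e6 N/C.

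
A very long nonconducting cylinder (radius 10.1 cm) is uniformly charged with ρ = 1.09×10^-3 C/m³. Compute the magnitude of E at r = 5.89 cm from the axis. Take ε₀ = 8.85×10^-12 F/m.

Choose a coaxial cylinder of radius r = 5.89 cm (arbitrary length L) as the Gaussian surface (r < R).
Charge inside radius r per length L is ρ·πr²·L, so λ_enc = ρπr² = 1.188e-5 C/m.
Gauss's law: E·2πrL = λ_enc L/ε₀.
E = |λ_enc|/(2πε₀r) = (1.188e-5)/(2π·8.85×10^-12·0.0589) = 3.63e6 N/C.

|E| ≈ 3.63×10^6 V/m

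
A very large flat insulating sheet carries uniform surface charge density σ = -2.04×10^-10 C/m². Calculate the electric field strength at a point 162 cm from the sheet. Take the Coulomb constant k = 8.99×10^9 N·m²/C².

Choose a cylindrical pillbox piercing the sheet, end faces (area A) parallel to it.
Only the two end caps contribute flux: Φ = 2EA. With Q_enc = σA, Gauss's law gives E = |σ|/(2ε₀).
E = 2πk|σ| = 2π(8.99×10^9)(2.04×10^-10) = 11.5 N/C.

|E| ≈ 11.5 N/C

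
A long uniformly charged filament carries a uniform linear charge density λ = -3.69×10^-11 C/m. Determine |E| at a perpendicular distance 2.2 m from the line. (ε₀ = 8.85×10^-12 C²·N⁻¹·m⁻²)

0.302 N/C

Choose a coaxial cylinder of radius r = 2.2 m (arbitrary length L) as the Gaussian surface.
Q_enc = λL, so λ_enc = -3.69×10^-11 C/m.
Applying ∮E·dA = Q_enc/ε₀ with the end caps contributing no flux:
E = |λ_enc|/(2πε₀r) = (3.69×10^-11)/(2π·8.85×10^-12·2.2) = 0.302 N/C.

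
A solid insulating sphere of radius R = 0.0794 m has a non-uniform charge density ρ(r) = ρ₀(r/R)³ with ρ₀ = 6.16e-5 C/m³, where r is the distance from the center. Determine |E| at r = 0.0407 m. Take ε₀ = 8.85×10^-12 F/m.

E = 6.36e3 V/m

Use a concentric Gaussian sphere at r = 0.0407 m (r < R).
Integrate the density: Q_enc = 4π ∫₀^r ρ₀(r'/R)^3 r'² dr' = 4πρ₀ r^6/(6·R³) = 1.172×10^-9 C.
By Gauss's law, ∮E·dA = E·4πr² = Q_enc/ε₀.
E = |Q_enc|/(4πε₀r²) = (1.172×10^-9)/(4π·8.85×10^-12·(0.0407)²) = 6.36×10^3 N/C.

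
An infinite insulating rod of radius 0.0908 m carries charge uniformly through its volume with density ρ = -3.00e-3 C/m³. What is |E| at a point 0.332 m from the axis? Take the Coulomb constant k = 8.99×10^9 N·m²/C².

By cylindrical symmetry E is radial; use a coaxial Gaussian cylinder of radius 0.332 m and length L (r > 0.0908 m, full cross-section enclosed).
λ_enc = ρ·πR² = (-3.00e-3)π(0.0908)² = -7.77e-5 C/m.
Applying ∮E·dA = Q_enc/ε₀ with the end caps contributing no flux:
E = 2k|λ_enc|/r = 2(8.99×10^9)(7.77e-5)/(0.332) = 4.21×10^6 N/C.

|E| ≈ 4.21×10^6 V/m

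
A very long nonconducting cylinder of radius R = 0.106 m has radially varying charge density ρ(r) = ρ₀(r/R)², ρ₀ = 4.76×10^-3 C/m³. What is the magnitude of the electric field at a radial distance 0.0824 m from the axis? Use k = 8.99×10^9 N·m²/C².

6.69e6 V/m

Choose a coaxial cylinder of radius r = 0.0824 m (arbitrary length L) as the Gaussian surface (r < R).
Integrating ρ over the cross-section to radius r: λ_enc = (2πρ₀/R²) ∫₀^r r'^3 dr' = 2πρ₀ r^4/(4·R²) = 3.068e-5 C/m.
Since E is radial and uniform over the curved surface, Φ = E·2πrL = Q_enc/ε₀ = λ_enc L/ε₀.
E = 2k|λ_enc|/r = 2(8.99×10^9)(3.068×10^-5)/(0.0824) = 6.69e6 N/C.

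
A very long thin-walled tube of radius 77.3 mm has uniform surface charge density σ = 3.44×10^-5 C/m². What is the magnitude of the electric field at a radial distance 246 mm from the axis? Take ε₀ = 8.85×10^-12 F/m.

By cylindrical symmetry E is radial; use a coaxial Gaussian cylinder of radius 246 mm and length L (r > 77.3 mm).
The whole shell is enclosed: λ_enc = σ·2πR = (3.44×10^-5)·2π·(0.0773) = 1.671e-5 C/m.
By Gauss's law (flux through the curved wall only), E·2πrL = λ_enc L/ε₀.
E = |λ_enc|/(2πε₀r) = (1.671×10^-5)/(2π·8.85×10^-12·0.246) = 1.22e6 N/C.

E = 1.22×10^6 N/C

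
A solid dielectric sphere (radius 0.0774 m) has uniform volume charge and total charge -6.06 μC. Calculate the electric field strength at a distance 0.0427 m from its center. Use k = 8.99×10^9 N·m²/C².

E ≈ 5.02e6 N/C

Use a concentric Gaussian sphere at r = 0.0427 m (r < R).
Only the charge within r is enclosed: Q_enc = Q·(r/R)³ = (-6.06 μC)·(0.0427 m/0.0774 m)³ = -1.017×10^-6 C.
Gauss's law: E·4πr² = Q_enc/ε₀.
E = k|Q_enc|/r² = (8.99×10^9)(1.017×10^-6)/(0.0427)² = 5.02×10^6 N/C.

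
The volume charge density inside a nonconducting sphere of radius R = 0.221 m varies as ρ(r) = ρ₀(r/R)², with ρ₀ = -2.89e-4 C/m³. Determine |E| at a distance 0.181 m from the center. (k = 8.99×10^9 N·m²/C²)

E = 7.93e5 N/C

By spherical symmetry E is radial; choose a Gaussian sphere of radius r = 0.181 m (r < R).
Q_enc = ∫₀^r ρ(r')·4πr'² dr' = (4πρ₀/R²) ∫₀^r r'^4 dr' = 4πρ₀ r^5/(5·R²) = -2.889e-6 C.
Since E is radial and uniform over the Gaussian sphere, Φ = E·4πr² = Q_enc/ε₀.
E = k|Q_enc|/r² = (8.99×10^9)(2.889×10^-6)/(0.181)² = 7.93×10^5 N/C.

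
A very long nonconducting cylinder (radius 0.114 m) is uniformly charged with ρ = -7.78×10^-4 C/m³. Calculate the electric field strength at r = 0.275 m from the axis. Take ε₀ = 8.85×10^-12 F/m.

|E| = 2.08×10^6 V/m

By cylindrical symmetry E is radial; use a coaxial Gaussian cylinder of radius 0.275 m and length L (r > 0.114 m, full cross-section enclosed).
λ_enc = ρ·πR² = (-7.78e-4)π(0.114)² = -3.176×10^-5 C/m.
By Gauss's law (flux through the curved wall only), E·2πrL = λ_enc L/ε₀.
E = |λ_enc|/(2πε₀r) = (3.176×10^-5)/(2π·8.85×10^-12·0.275) = 2.08×10^6 N/C.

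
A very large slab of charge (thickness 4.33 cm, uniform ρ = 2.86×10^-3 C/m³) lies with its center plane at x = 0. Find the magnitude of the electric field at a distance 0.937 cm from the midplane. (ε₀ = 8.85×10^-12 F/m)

By symmetry E is perpendicular to the slab. A Gaussian pillbox from −0.937 cm to +0.937 cm (face area A) lies entirely within the slab.
Q_enc = ρ·(2x)·A and flux = 2EA, so 2EA = 2ρxA/ε₀ ⇒ E = |ρ|x/ε₀.
E = (2.86e-3)(0.00937)/(8.85×10^-12) = 3.03×10^6 N/C.

|E| = 3.03e6 N/C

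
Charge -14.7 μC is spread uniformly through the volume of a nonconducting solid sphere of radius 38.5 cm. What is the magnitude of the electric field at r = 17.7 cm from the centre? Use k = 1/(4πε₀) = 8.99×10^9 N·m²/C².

E = 4.10×10^5 V/m

Use a concentric Gaussian sphere at r = 17.7 cm (r < R).
For a uniform sphere the enclosed fraction is (r/R)³, so Q_enc = (-14.7 μC)(0.177/0.385)³ = -1.428×10^-6 C.
Applying ∮E·dA = Q_enc/ε₀ with Φ = E(4πr²):
E = k|Q_enc|/r² = (8.99×10^9)(1.428e-6)/(0.177)² = 4.10e5 N/C.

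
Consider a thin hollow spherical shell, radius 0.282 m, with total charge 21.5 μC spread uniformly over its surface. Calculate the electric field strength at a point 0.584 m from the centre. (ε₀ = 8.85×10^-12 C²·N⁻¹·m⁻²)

|E| ≈ 5.67×10^5 V/m

Symmetry ⇒ E = E(r) r̂. Gaussian sphere of radius r = 0.584 m (r > 0.282 m).
The entire shell is enclosed: Q_enc = 2.15×10^-5 C.
Applying ∮E·dA = Q_enc/ε₀ with Φ = E(4πr²):
E = |Q_enc|/(4πε₀r²) = (2.15e-5)/(4π·8.85×10^-12·(0.584)²) = 5.67×10^5 N/C.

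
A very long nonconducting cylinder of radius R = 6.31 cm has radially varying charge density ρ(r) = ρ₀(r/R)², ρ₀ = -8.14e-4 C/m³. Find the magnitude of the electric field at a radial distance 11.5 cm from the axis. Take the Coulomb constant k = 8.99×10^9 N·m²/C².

7.96×10^5 N/C

Take a coaxial cylindrical Gaussian surface of radius r = 11.5 cm and length L (r > R, full charge per length enclosed).
λ_enc = 2π ∫₀^R ρ₀(r'/R)^2 r' dr' = 2πρ₀R²/4 = -5.091e-6 C/m.
Gauss's law: E·2πrL = λ_enc L/ε₀.
E = 2k|λ_enc|/r = 2(8.99×10^9)(5.091×10^-6)/(0.115) = 7.96×10^5 N/C.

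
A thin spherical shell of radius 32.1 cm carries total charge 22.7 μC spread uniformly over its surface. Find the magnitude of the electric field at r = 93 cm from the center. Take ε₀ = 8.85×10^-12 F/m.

Take a concentric spherical Gaussian surface of radius r = 93 cm (r > 32.1 cm).
The entire shell is enclosed: Q_enc = 2.27×10^-5 C.
Gauss's law: E·4πr² = Q_enc/ε₀.
E = |Q_enc|/(4πε₀r²) = (2.27×10^-5)/(4π·8.85×10^-12·(0.93)²) = 2.36×10^5 N/C.

|E| ≈ 2.36×10^5 V/m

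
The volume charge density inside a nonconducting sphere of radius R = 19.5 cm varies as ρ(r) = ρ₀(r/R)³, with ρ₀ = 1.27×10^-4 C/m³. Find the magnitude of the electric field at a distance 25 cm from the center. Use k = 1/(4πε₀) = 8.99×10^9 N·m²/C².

Symmetry ⇒ E = E(r) r̂. Gaussian sphere of radius r = 25 cm (r > R, all charge enclosed).
Q_enc = 4π ∫₀^R ρ₀(r'/R)^3 r'² dr' = 4πρ₀R³/6 = 1.972e-6 C.
Applying ∮E·dA = Q_enc/ε₀ with Φ = E(4πr²):
E = k|Q_enc|/r² = (8.99×10^9)(1.972×10^-6)/(0.25)² = 2.84×10^5 N/C.

|E| ≈ 2.84e5 V/m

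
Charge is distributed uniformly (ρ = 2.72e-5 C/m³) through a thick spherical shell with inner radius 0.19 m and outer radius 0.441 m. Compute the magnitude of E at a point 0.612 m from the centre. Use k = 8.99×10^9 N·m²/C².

Take a concentric spherical Gaussian surface of radius r = 0.612 m (r > 0.441 m, enclosing the whole shell).
Q_enc = ρ·(4π/3)(b³ − a³) = (2.72×10^-5)·(4π/3)·((0.441)³ − (0.19)³) = 8.99×10^-6 C.
Applying ∮E·dA = Q_enc/ε₀ with Φ = E(4πr²):
E = k|Q_enc|/r² = (8.99×10^9)(8.99×10^-6)/(0.612)² = 2.16×10^5 N/C.

2.16×10^5 V/m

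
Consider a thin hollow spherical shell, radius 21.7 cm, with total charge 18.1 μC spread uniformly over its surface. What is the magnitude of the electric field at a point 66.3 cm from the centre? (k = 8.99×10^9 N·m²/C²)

3.70×10^5 N/C

Symmetry ⇒ E = E(r) r̂. Gaussian sphere of radius r = 66.3 cm (r > 21.7 cm).
The entire shell is enclosed: Q_enc = 1.81e-5 C.
By Gauss's law, ∮E·dA = E·4πr² = Q_enc/ε₀.
E = k|Q_enc|/r² = (8.99×10^9)(1.81e-5)/(0.663)² = 3.70×10^5 N/C.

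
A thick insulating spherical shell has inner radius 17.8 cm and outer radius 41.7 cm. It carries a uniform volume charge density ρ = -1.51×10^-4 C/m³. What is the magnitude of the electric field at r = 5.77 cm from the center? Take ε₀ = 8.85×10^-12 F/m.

|E| = 0 N/C

Symmetry ⇒ E = E(r) r̂. Gaussian sphere of radius r = 5.77 cm (r < 17.8 cm, inside the empty cavity).
Q_enc = 0 (all charge lies at larger r); Gauss's law gives E = 0.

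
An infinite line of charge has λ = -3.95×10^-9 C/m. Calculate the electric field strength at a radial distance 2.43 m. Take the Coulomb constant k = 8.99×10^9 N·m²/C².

By cylindrical symmetry E is radial; use a coaxial Gaussian cylinder of radius 2.43 m and length L.
Q_enc = λL, so λ_enc = -3.95×10^-9 C/m.
Applying ∮E·dA = Q_enc/ε₀ with the end caps contributing no flux:
E = 2k|λ_enc|/r = 2(8.99×10^9)(3.95e-9)/(2.43) = 29.2 N/C.

|E| = 29.2 N/C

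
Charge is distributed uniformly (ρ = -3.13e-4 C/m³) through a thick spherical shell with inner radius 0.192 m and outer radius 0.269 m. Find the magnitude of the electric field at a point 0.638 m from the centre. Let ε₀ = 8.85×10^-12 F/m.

|E| = 3.59×10^5 V/m

Take a concentric spherical Gaussian surface of radius r = 0.638 m (r > 0.269 m, enclosing the whole shell).
Q_enc = ρ·(4π/3)(b³ − a³) = (-3.13×10^-4)·(4π/3)·((0.269)³ − (0.192)³) = -1.624e-5 C.
Gauss's law: E·4πr² = Q_enc/ε₀.
E = |Q_enc|/(4πε₀r²) = (1.624×10^-5)/(4π·8.85×10^-12·(0.638)²) = 3.59×10^5 N/C.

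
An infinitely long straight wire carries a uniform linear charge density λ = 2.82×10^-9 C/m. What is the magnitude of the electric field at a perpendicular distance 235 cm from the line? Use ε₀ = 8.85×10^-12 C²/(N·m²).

|E| ≈ 21.6 V/m

By cylindrical symmetry E is radial; use a coaxial Gaussian cylinder of radius 235 cm and length L.
Q_enc = λL, so λ_enc = 2.82×10^-9 C/m.
By Gauss's law (flux through the curved wall only), E·2πrL = λ_enc L/ε₀.
E = |λ_enc|/(2πε₀r) = (2.82×10^-9)/(2π·8.85×10^-12·2.35) = 21.6 N/C.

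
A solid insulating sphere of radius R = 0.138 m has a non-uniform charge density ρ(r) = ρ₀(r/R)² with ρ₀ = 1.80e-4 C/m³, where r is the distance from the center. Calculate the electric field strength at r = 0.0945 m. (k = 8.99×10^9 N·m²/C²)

|E| = 1.80e5 N/C

Use a concentric Gaussian sphere at r = 0.0945 m (r < R).
Q_enc = ∫₀^r ρ(r')·4πr'² dr' = (4πρ₀/R²) ∫₀^r r'^4 dr' = 4πρ₀ r^5/(5·R²) = 1.79×10^-7 C.
Gauss's law: E·4πr² = Q_enc/ε₀.
E = k|Q_enc|/r² = (8.99×10^9)(1.79×10^-7)/(0.0945)² = 1.80e5 N/C.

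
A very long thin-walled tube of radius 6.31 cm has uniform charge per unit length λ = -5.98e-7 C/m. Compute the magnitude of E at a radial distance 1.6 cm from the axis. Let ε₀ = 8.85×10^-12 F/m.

E = 0 (no enclosed charge)

Choose a coaxial cylinder of radius r = 1.6 cm (arbitrary length L) as the Gaussian surface (r < 6.31 cm, inside the shell).
No charge is enclosed, so Gauss's law gives E·2πrL = 0 ⇒ E = 0.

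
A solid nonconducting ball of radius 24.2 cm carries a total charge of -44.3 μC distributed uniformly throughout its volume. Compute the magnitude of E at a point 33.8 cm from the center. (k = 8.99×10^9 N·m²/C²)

E ≈ 3.49×10^6 N/C

Use a concentric Gaussian sphere at r = 33.8 cm (r > R, so the entire charge is enclosed).
Q_enc = -44.3 μC = -4.43e-5 C.
By Gauss's law, ∮E·dA = E·4πr² = Q_enc/ε₀.
E = k|Q_enc|/r² = (8.99×10^9)(4.43×10^-5)/(0.338)² = 3.49×10^6 N/C.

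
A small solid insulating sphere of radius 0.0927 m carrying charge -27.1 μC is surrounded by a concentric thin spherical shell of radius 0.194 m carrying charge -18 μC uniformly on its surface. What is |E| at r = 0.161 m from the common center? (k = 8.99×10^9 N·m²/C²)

By spherical symmetry E is radial; choose a Gaussian sphere of radius r = 0.161 m (between the bodies, 0.0927 m < r < 0.194 m).
The shell at 0.194 m lies outside the Gaussian surface, so Q_enc = -27.1 μC = -2.71×10^-5 C.
Applying ∮E·dA = Q_enc/ε₀ with Φ = E(4πr²):
E = k|Q_enc|/r² = (8.99×10^9)(2.71×10^-5)/(0.161)² = 9.40×10^6 N/C.

E = 9.40×10^6 N/C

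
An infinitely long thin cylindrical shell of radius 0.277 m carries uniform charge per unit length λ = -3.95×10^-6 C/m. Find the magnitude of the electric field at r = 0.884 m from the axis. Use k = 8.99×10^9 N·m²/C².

Choose a coaxial cylinder of radius r = 0.884 m (arbitrary length L) as the Gaussian surface (r > 0.277 m).
The full line charge is enclosed: λ_enc = -3.95e-6 C/m.
Applying ∮E·dA = Q_enc/ε₀ with the end caps contributing no flux:
E = 2k|λ_enc|/r = 2(8.99×10^9)(3.95×10^-6)/(0.884) = 8.03×10^4 N/C.

8.03×10^4 V/m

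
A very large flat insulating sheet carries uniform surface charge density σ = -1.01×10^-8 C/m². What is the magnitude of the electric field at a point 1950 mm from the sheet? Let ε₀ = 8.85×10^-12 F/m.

By planar symmetry E is perpendicular to the sheet and uniform; use a Gaussian pillbox with flat faces of area A on each side of the sheet.
Only the two end caps contribute flux: Φ = 2EA. With Q_enc = σA, Gauss's law gives E = |σ|/(2ε₀).
E = |σ|/(2ε₀) = (1.01e-8)/(2·8.85×10^-12) = 571 N/C.

|E| = 571 N/C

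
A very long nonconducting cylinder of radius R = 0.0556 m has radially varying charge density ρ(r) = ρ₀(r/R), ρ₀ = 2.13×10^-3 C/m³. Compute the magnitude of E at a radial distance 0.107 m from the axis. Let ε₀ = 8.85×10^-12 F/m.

Take a coaxial cylindrical Gaussian surface of radius r = 0.107 m and length L (r > R, full charge per length enclosed).
λ_enc = 2π ∫₀^R ρ₀(r'/R)^1 r' dr' = 2πρ₀R²/3 = 1.379e-5 C/m.
Applying ∮E·dA = Q_enc/ε₀ with the end caps contributing no flux:
E = |λ_enc|/(2πε₀r) = (1.379×10^-5)/(2π·8.85×10^-12·0.107) = 2.32e6 N/C.

|E| = 2.32e6 V/m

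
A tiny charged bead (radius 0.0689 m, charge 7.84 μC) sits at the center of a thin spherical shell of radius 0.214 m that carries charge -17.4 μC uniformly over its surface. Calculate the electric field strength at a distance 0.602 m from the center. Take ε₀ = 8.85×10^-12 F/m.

|E| = 2.37×10^5 V/m

Use a concentric Gaussian sphere at r = 0.602 m (r > 0.214 m, enclosing both).
Q_enc = (7.84 μC) + (-17.4 μC) = -9.56e-6 C.
By Gauss's law, ∮E·dA = E·4πr² = Q_enc/ε₀.
E = |Q_enc|/(4πε₀r²) = (9.56×10^-6)/(4π·8.85×10^-12·(0.602)²) = 2.37×10^5 N/C.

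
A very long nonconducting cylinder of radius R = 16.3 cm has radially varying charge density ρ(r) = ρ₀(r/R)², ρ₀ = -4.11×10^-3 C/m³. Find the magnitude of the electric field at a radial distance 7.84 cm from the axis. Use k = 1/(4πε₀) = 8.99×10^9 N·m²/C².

|E| ≈ 2.11e6 N/C

Take a coaxial cylindrical Gaussian surface of radius r = 7.84 cm and length L (r < R).
Integrating ρ over the cross-section to radius r: λ_enc = (2πρ₀/R²) ∫₀^r r'^3 dr' = 2πρ₀ r^4/(4·R²) = -9.18×10^-6 C/m.
Gauss's law: E·2πrL = λ_enc L/ε₀.
E = 2k|λ_enc|/r = 2(8.99×10^9)(9.18e-6)/(0.0784) = 2.11×10^6 N/C.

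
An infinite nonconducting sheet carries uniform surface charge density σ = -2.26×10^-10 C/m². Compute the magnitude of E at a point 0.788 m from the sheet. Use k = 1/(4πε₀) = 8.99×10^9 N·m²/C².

|E| ≈ 12.8 V/m

By planar symmetry E is perpendicular to the sheet and uniform; use a Gaussian pillbox with flat faces of area A on each side of the sheet.
Only the two end caps contribute flux: Φ = 2EA. With Q_enc = σA, Gauss's law gives E = |σ|/(2ε₀).
E = 2πk|σ| = 2π(8.99×10^9)(2.26×10^-10) = 12.8 N/C.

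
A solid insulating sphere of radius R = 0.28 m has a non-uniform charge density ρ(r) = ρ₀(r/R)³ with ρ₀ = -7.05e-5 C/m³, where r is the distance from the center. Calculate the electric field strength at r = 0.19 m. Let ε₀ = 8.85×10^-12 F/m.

E ≈ 7.88×10^4 V/m

Take a concentric spherical Gaussian surface of radius r = 0.19 m (r < R).
Q_enc = ∫₀^r ρ(r')·4πr'² dr' = (4πρ₀/R³) ∫₀^r r'^5 dr' = 4πρ₀ r^6/(6·R³) = -3.164×10^-7 C.
By Gauss's law, ∮E·dA = E·4πr² = Q_enc/ε₀.
E = |Q_enc|/(4πε₀r²) = (3.164×10^-7)/(4π·8.85×10^-12·(0.19)²) = 7.88×10^4 N/C.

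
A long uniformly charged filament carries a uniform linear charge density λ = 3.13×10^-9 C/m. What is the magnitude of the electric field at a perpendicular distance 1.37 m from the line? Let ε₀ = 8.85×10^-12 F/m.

Take a coaxial cylindrical Gaussian surface of radius r = 1.37 m and length L.
Q_enc = λL, so λ_enc = 3.13×10^-9 C/m.
Since E is radial and uniform over the curved surface, Φ = E·2πrL = Q_enc/ε₀ = λ_enc L/ε₀.
E = |λ_enc|/(2πε₀r) = (3.13×10^-9)/(2π·8.85×10^-12·1.37) = 41.1 N/C.

|E| ≈ 41.1 V/m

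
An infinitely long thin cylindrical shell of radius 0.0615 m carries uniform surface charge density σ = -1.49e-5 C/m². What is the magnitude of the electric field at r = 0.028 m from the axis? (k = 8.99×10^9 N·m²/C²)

E = 0 (no enclosed charge)

Choose a coaxial cylinder of radius r = 0.028 m (arbitrary length L) as the Gaussian surface (r < 0.0615 m, inside the shell).
All the surface charge lies outside this cylinder: Q_enc = 0, hence E = 0.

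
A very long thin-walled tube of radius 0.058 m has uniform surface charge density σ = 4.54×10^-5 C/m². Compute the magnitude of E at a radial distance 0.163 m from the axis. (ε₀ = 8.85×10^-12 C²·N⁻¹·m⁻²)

Take a coaxial cylindrical Gaussian surface of radius r = 0.163 m and length L (r > 0.058 m).
The whole shell is enclosed: λ_enc = σ·2πR = (4.54×10^-5)·2π·(0.058) = 1.654e-5 C/m.
Gauss's law: E·2πrL = λ_enc L/ε₀.
E = |λ_enc|/(2πε₀r) = (1.654e-5)/(2π·8.85×10^-12·0.163) = 1.83e6 N/C.

E ≈ 1.83×10^6 V/m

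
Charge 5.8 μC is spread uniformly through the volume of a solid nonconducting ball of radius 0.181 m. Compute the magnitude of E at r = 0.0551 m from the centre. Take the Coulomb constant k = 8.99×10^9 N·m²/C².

4.85e5 N/C

Use a concentric Gaussian sphere at r = 0.0551 m (r < R).
For a uniform sphere the enclosed fraction is (r/R)³, so Q_enc = (5.8 μC)(0.0551/0.181)³ = 1.636e-7 C.
Since E is radial and uniform over the Gaussian sphere, Φ = E·4πr² = Q_enc/ε₀.
E = k|Q_enc|/r² = (8.99×10^9)(1.636e-7)/(0.0551)² = 4.85×10^5 N/C.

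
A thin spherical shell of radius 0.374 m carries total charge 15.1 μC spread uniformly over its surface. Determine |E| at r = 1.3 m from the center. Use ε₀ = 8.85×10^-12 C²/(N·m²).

8.03e4 N/C

Use a concentric Gaussian sphere at r = 1.3 m (r > 0.374 m).
The entire shell is enclosed: Q_enc = 1.51×10^-5 C.
By Gauss's law, ∮E·dA = E·4πr² = Q_enc/ε₀.
E = |Q_enc|/(4πε₀r²) = (1.51×10^-5)/(4π·8.85×10^-12·(1.3)²) = 8.03e4 N/C.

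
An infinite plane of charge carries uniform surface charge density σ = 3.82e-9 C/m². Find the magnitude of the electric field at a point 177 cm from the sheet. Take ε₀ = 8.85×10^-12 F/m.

E = 216 N/C

By planar symmetry E is perpendicular to the sheet and uniform; use a Gaussian pillbox with flat faces of area A on each side of the sheet.
Only the two end caps contribute flux: Φ = 2EA. With Q_enc = σA, Gauss's law gives E = |σ|/(2ε₀).
E = |σ|/(2ε₀) = (3.82e-9)/(2·8.85×10^-12) = 216 N/C.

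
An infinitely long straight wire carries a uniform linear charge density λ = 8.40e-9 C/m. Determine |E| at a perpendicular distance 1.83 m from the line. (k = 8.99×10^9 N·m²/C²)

|E| ≈ 82.5 N/C

By cylindrical symmetry E is radial; use a coaxial Gaussian cylinder of radius 1.83 m and length L.
Q_enc = λL, so λ_enc = 8.40e-9 C/m.
Applying ∮E·dA = Q_enc/ε₀ with the end caps contributing no flux:
E = 2k|λ_enc|/r = 2(8.99×10^9)(8.40×10^-9)/(1.83) = 82.5 N/C.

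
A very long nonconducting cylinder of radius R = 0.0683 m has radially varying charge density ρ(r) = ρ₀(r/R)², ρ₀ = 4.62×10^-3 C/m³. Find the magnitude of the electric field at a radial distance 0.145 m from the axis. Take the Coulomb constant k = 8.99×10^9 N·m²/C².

Choose a coaxial cylinder of radius r = 0.145 m (arbitrary length L) as the Gaussian surface (r > R, full charge per length enclosed).
λ_enc = 2π ∫₀^R ρ₀(r'/R)^2 r' dr' = 2πρ₀R²/4 = 3.385e-5 C/m.
Since E is radial and uniform over the curved surface, Φ = E·2πrL = Q_enc/ε₀ = λ_enc L/ε₀.
E = 2k|λ_enc|/r = 2(8.99×10^9)(3.385×10^-5)/(0.145) = 4.20×10^6 N/C.

E ≈ 4.20×10^6 V/m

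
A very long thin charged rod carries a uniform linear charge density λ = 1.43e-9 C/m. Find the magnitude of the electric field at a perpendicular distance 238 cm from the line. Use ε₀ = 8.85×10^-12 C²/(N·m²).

Take a coaxial cylindrical Gaussian surface of radius r = 238 cm and length L.
Q_enc = λL, so λ_enc = 1.43×10^-9 C/m.
Applying ∮E·dA = Q_enc/ε₀ with the end caps contributing no flux:
E = |λ_enc|/(2πε₀r) = (1.43×10^-9)/(2π·8.85×10^-12·2.38) = 10.8 N/C.

|E| ≈ 10.8 N/C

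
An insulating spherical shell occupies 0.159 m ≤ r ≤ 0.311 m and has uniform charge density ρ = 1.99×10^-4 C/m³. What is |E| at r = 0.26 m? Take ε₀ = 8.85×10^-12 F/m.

E = 1.50×10^6 N/C

By spherical symmetry E is radial; choose a Gaussian sphere of radius r = 0.26 m (within the shell material, 0.159 m < r < 0.311 m).
Enclosed charge is the volume from a to r: Q_enc = (4π/3)ρ(r³ − a³) = 1.13×10^-5 C.
Gauss's law: E·4πr² = Q_enc/ε₀.
E = |Q_enc|/(4πε₀r²) = (1.13×10^-5)/(4π·8.85×10^-12·(0.26)²) = 1.50e6 N/C.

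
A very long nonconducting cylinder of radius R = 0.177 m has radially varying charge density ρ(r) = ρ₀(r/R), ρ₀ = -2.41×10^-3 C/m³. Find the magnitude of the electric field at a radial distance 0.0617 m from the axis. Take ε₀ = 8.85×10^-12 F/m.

Take a coaxial cylindrical Gaussian surface of radius r = 0.0617 m and length L (r < R).
λ_enc = ∫₀^r ρ(r')·2πr' dr' = (2πρ₀/R)·r^3/3 = -6.698×10^-6 C/m.
Gauss's law: E·2πrL = λ_enc L/ε₀.
E = |λ_enc|/(2πε₀r) = (6.698×10^-6)/(2π·8.85×10^-12·0.0617) = 1.95×10^6 N/C.

E = 1.95×10^6 N/C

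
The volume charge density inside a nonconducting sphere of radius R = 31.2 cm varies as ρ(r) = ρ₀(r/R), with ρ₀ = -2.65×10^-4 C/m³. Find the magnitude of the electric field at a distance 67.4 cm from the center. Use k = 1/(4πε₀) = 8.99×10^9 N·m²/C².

E = 5.00×10^5 N/C

Use a concentric Gaussian sphere at r = 67.4 cm (r > R, all charge enclosed).
Q_enc = 4π ∫₀^R ρ₀(r'/R)^1 r'² dr' = 4πρ₀R³/4 = -2.528×10^-5 C.
By Gauss's law, ∮E·dA = E·4πr² = Q_enc/ε₀.
E = k|Q_enc|/r² = (8.99×10^9)(2.528e-5)/(0.674)² = 5.00×10^5 N/C.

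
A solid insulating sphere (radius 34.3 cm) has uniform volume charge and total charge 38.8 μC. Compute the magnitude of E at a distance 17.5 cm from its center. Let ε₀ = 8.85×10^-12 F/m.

Use a concentric Gaussian sphere at r = 17.5 cm (r < R).
For a uniform sphere the enclosed fraction is (r/R)³, so Q_enc = (38.8 μC)(0.175/0.343)³ = 5.153×10^-6 C.
Applying ∮E·dA = Q_enc/ε₀ with Φ = E(4πr²):
E = |Q_enc|/(4πε₀r²) = (5.153×10^-6)/(4π·8.85×10^-12·(0.175)²) = 1.51×10^6 N/C.

|E| = 1.51×10^6 N/C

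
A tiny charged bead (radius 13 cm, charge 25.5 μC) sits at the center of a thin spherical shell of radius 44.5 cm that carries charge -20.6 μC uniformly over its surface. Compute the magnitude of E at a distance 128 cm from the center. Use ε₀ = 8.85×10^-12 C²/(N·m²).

|E| ≈ 2.69e4 V/m

Use a concentric Gaussian sphere at r = 128 cm (r > 44.5 cm, enclosing both).
Q_enc = (25.5 μC) + (-20.6 μC) = 4.90e-6 C.
Applying ∮E·dA = Q_enc/ε₀ with Φ = E(4πr²):
E = |Q_enc|/(4πε₀r²) = (4.90×10^-6)/(4π·8.85×10^-12·(1.28)²) = 2.69×10^4 N/C.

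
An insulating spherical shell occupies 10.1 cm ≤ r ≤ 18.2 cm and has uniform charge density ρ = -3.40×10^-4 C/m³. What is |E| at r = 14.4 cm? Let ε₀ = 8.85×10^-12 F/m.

E ≈ 1.21×10^6 V/m

Take a concentric spherical Gaussian surface of radius r = 14.4 cm (within the shell material, 10.1 cm < r < 18.2 cm).
Only the shell between 10.1 cm and r is enclosed: Q_enc = ρ·(4π/3)(r³ − a³) = (-3.40e-4)·(4π/3)·((0.144)³ − (0.101)³) = -2.785×10^-6 C.
Applying ∮E·dA = Q_enc/ε₀ with Φ = E(4πr²):
E = |Q_enc|/(4πε₀r²) = (2.785×10^-6)/(4π·8.85×10^-12·(0.144)²) = 1.21×10^6 N/C.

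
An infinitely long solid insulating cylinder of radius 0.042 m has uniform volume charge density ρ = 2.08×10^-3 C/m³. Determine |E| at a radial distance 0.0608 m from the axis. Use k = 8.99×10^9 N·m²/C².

Take a coaxial cylindrical Gaussian surface of radius r = 0.0608 m and length L (r > 0.042 m, full cross-section enclosed).
λ_enc = ρ·πR² = (2.08×10^-3)π(0.042)² = 1.153e-5 C/m.
By Gauss's law (flux through the curved wall only), E·2πrL = λ_enc L/ε₀.
E = 2k|λ_enc|/r = 2(8.99×10^9)(1.153×10^-5)/(0.0608) = 3.41×10^6 N/C.

3.41e6 N/C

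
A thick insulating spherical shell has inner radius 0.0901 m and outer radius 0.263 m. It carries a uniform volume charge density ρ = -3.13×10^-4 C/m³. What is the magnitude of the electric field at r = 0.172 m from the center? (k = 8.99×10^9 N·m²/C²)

|E| = 1.74×10^6 N/C

Use a concentric Gaussian sphere at r = 0.172 m (within the shell material, 0.0901 m < r < 0.263 m).
Enclosed charge is the volume from a to r: Q_enc = (4π/3)ρ(r³ − a³) = -5.712e-6 C.
By Gauss's law, ∮E·dA = E·4πr² = Q_enc/ε₀.
E = k|Q_enc|/r² = (8.99×10^9)(5.712×10^-6)/(0.172)² = 1.74e6 N/C.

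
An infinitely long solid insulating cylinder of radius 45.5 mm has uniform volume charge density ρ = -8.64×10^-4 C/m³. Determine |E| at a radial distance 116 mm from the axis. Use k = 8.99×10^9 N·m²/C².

E ≈ 8.71×10^5 N/C

Take a coaxial cylindrical Gaussian surface of radius r = 116 mm and length L (r > 45.5 mm, full cross-section enclosed).
λ_enc = ρ·πR² = (-8.64×10^-4)π(0.0455)² = -5.619×10^-6 C/m.
By Gauss's law (flux through the curved wall only), E·2πrL = λ_enc L/ε₀.
E = 2k|λ_enc|/r = 2(8.99×10^9)(5.619e-6)/(0.116) = 8.71×10^5 N/C.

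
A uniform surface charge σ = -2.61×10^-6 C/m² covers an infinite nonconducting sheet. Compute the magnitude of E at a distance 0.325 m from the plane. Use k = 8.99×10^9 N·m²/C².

The symmetry is planar: E is normal to the sheet and the same magnitude on both sides. Take a pillbox straddling the sheet with end-cap area A.
Flux Φ = 2EA and Q_enc = σA, so 2EA = σA/ε₀ ⇒ E = |σ|/(2ε₀), independent of distance.
E = 2πk|σ| = 2π(8.99×10^9)(2.61×10^-6) = 1.47e5 N/C.

|E| ≈ 1.47×10^5 N/C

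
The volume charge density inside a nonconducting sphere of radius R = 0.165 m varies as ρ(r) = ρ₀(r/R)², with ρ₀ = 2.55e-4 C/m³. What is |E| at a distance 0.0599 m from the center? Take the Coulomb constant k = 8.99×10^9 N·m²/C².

|E| = 4.55×10^4 N/C

By spherical symmetry E is radial; choose a Gaussian sphere of radius r = 0.0599 m (r < R).
Integrate the density: Q_enc = 4π ∫₀^r ρ₀(r'/R)^2 r'² dr' = 4πρ₀ r^5/(5·R²) = 1.815×10^-8 C.
Applying ∮E·dA = Q_enc/ε₀ with Φ = E(4πr²):
E = k|Q_enc|/r² = (8.99×10^9)(1.815e-8)/(0.0599)² = 4.55e4 N/C.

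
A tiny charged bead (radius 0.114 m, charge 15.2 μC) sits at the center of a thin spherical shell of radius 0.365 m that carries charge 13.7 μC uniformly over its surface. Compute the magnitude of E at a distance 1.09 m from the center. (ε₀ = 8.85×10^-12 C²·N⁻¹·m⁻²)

Symmetry ⇒ E = E(r) r̂. Gaussian sphere of radius r = 1.09 m (r > 0.365 m, enclosing both).
Q_enc = (15.2 μC) + (13.7 μC) = 2.89×10^-5 C.
Gauss's law: E·4πr² = Q_enc/ε₀.
E = |Q_enc|/(4πε₀r²) = (2.89×10^-5)/(4π·8.85×10^-12·(1.09)²) = 2.19×10^5 N/C.

E ≈ 2.19×10^5 N/C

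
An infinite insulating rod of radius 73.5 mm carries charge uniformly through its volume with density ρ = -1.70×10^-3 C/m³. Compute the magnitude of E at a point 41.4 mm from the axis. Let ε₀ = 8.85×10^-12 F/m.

|E| ≈ 3.98×10^6 N/C

Choose a coaxial cylinder of radius r = 41.4 mm (arbitrary length L) as the Gaussian surface (r < R).
Charge inside radius r per length L is ρ·πr²·L, so λ_enc = ρπr² = -9.154×10^-6 C/m.
Applying ∮E·dA = Q_enc/ε₀ with the end caps contributing no flux:
E = |λ_enc|/(2πε₀r) = (9.154×10^-6)/(2π·8.85×10^-12·0.0414) = 3.98e6 N/C.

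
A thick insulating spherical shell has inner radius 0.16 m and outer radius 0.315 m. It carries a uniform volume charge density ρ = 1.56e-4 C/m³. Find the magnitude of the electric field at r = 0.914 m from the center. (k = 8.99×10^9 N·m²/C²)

|E| = 1.91×10^5 N/C

Use a concentric Gaussian sphere at r = 0.914 m (r > 0.315 m, enclosing the whole shell).
Q_enc = ρ·(4π/3)(b³ − a³) = (1.56e-4)·(4π/3)·((0.315)³ − (0.16)³) = 1.775e-5 C.
Applying ∮E·dA = Q_enc/ε₀ with Φ = E(4πr²):
E = k|Q_enc|/r² = (8.99×10^9)(1.775×10^-5)/(0.914)² = 1.91e5 N/C.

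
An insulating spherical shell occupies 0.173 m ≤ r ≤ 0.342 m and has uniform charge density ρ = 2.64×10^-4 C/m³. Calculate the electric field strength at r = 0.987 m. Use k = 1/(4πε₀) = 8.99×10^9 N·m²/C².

|E| = 3.55e5 N/C

Symmetry ⇒ E = E(r) r̂. Gaussian sphere of radius r = 0.987 m (r > 0.342 m, enclosing the whole shell).
Q_enc = ρ·(4π/3)(b³ − a³) = (2.64e-4)·(4π/3)·((0.342)³ − (0.173)³) = 3.851×10^-5 C.
By Gauss's law, ∮E·dA = E·4πr² = Q_enc/ε₀.
E = k|Q_enc|/r² = (8.99×10^9)(3.851×10^-5)/(0.987)² = 3.55×10^5 N/C.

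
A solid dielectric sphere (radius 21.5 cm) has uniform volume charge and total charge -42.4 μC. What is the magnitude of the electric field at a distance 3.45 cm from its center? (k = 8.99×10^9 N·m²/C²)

Take a concentric spherical Gaussian surface of radius r = 3.45 cm (r < R).
Only the charge within r is enclosed: Q_enc = Q·(r/R)³ = (-42.4 μC)·(3.45 cm/21.5 cm)³ = -1.752×10^-7 C.
By Gauss's law, ∮E·dA = E·4πr² = Q_enc/ε₀.
E = k|Q_enc|/r² = (8.99×10^9)(1.752×10^-7)/(0.0345)² = 1.32×10^6 N/C.

|E| = 1.32e6 V/m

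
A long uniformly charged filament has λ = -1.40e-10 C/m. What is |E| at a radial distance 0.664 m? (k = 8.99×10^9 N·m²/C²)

|E| = 3.79 N/C

By cylindrical symmetry E is radial; use a coaxial Gaussian cylinder of radius 0.664 m and length L.
Q_enc = λL, so λ_enc = -1.40×10^-10 C/m.
Since E is radial and uniform over the curved surface, Φ = E·2πrL = Q_enc/ε₀ = λ_enc L/ε₀.
E = 2k|λ_enc|/r = 2(8.99×10^9)(1.40×10^-10)/(0.664) = 3.79 N/C.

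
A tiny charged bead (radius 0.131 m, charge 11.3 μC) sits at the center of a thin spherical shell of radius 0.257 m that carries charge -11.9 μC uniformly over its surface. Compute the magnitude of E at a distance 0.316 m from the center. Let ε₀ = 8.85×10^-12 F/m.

Use a concentric Gaussian sphere at r = 0.316 m (r > 0.257 m, enclosing both).
Q_enc = (11.3 μC) + (-11.9 μC) = -6.00e-7 C.
Gauss's law: E·4πr² = Q_enc/ε₀.
E = |Q_enc|/(4πε₀r²) = (6.00×10^-7)/(4π·8.85×10^-12·(0.316)²) = 5.40×10^4 N/C.

E = 5.40e4 V/m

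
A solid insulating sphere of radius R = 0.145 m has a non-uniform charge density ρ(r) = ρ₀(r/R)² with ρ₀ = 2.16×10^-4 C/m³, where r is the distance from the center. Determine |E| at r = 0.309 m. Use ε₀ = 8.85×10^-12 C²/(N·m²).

|E| = 1.56e5 V/m

Use a concentric Gaussian sphere at r = 0.309 m (r > R, all charge enclosed).
Q_enc = 4π ∫₀^R ρ₀(r'/R)^2 r'² dr' = 4πρ₀R³/5 = 1.655e-6 C.
By Gauss's law, ∮E·dA = E·4πr² = Q_enc/ε₀.
E = |Q_enc|/(4πε₀r²) = (1.655e-6)/(4π·8.85×10^-12·(0.309)²) = 1.56×10^5 N/C.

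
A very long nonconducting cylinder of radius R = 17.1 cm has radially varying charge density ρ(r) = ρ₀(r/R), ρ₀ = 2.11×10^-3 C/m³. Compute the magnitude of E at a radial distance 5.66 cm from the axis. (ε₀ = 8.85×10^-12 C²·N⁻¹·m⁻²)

Coaxial Gaussian cylinder, radius r = 5.66 cm, length L (r < R).
Integrating ρ over the cross-section to radius r: λ_enc = (2πρ₀/R) ∫₀^r r'^2 dr' = 2πρ₀ r^3/(3·R) = 4.686×10^-6 C/m.
Gauss's law: E·2πrL = λ_enc L/ε₀.
E = |λ_enc|/(2πε₀r) = (4.686×10^-6)/(2π·8.85×10^-12·0.0566) = 1.49e6 N/C.

|E| = 1.49e6 N/C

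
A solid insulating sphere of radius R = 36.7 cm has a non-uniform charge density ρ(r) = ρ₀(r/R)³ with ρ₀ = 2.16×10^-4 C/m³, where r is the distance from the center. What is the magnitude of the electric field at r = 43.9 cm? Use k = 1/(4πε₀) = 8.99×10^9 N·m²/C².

Use a concentric Gaussian sphere at r = 43.9 cm (r > R, all charge enclosed).
Q_enc = 4π ∫₀^R ρ₀(r'/R)^3 r'² dr' = 4πρ₀R³/6 = 2.236×10^-5 C.
Applying ∮E·dA = Q_enc/ε₀ with Φ = E(4πr²):
E = k|Q_enc|/r² = (8.99×10^9)(2.236×10^-5)/(0.439)² = 1.04×10^6 N/C.

1.04×10^6 N/C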